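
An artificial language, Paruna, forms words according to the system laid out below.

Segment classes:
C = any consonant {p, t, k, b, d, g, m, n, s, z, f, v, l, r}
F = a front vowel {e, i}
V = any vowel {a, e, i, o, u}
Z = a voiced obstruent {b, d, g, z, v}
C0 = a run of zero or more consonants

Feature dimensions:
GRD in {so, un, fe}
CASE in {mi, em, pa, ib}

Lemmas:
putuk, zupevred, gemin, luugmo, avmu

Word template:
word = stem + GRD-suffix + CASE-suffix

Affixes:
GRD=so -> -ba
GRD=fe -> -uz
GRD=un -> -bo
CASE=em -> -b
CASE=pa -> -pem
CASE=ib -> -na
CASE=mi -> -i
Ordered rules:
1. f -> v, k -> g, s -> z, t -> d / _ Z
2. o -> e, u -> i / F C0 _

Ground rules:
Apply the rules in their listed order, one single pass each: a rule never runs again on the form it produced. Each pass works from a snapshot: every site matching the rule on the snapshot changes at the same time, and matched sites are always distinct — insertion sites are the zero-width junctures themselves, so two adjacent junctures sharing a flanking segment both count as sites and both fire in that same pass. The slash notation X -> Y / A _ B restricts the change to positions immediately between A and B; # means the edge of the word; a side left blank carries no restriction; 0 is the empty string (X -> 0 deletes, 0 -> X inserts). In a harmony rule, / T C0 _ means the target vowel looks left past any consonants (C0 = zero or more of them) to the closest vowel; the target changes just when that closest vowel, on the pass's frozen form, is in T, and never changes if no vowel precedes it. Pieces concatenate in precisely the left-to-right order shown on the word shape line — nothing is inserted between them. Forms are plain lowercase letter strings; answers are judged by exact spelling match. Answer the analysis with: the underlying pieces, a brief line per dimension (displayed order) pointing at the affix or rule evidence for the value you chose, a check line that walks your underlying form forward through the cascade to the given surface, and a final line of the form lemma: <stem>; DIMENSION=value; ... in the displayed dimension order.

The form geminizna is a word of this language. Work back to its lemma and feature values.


underlying: gemin-uz-na
GRD=fe - signalled by the affix -uz
CASE=ib - signalled by the affix -na
check: geminuzna -> geminuzna -> geminizna
lemma: gemin; GRD=fe; CASE=ib


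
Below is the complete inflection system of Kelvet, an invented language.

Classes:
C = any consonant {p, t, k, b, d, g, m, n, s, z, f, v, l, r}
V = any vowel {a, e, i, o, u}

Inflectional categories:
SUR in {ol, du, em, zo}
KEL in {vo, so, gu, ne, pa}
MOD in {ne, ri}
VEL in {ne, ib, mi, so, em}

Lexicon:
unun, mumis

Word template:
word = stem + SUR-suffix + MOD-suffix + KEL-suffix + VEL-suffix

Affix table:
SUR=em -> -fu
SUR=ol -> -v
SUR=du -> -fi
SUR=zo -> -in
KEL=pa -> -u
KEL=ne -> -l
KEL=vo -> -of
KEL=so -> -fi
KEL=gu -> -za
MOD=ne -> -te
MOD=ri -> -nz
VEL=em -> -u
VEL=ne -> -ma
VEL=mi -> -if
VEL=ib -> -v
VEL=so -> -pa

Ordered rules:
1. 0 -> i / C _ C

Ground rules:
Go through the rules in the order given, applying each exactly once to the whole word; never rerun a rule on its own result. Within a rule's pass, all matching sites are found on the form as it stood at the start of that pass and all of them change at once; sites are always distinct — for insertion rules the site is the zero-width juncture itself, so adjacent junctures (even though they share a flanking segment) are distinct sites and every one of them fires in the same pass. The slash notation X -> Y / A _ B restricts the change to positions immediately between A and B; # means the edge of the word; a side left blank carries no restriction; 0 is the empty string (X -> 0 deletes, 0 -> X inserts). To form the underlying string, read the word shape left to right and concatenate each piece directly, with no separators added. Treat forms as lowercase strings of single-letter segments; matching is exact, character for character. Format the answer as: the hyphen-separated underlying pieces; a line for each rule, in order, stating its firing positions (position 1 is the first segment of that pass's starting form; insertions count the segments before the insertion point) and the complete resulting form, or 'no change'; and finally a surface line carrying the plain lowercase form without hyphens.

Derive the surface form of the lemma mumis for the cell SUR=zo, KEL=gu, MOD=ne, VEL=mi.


underlying: mumis-in-te-za-if
1. 0 -> i / C _ C: inserts after position(s) 7: mumisinitezaif
surface: mumisinitezaif


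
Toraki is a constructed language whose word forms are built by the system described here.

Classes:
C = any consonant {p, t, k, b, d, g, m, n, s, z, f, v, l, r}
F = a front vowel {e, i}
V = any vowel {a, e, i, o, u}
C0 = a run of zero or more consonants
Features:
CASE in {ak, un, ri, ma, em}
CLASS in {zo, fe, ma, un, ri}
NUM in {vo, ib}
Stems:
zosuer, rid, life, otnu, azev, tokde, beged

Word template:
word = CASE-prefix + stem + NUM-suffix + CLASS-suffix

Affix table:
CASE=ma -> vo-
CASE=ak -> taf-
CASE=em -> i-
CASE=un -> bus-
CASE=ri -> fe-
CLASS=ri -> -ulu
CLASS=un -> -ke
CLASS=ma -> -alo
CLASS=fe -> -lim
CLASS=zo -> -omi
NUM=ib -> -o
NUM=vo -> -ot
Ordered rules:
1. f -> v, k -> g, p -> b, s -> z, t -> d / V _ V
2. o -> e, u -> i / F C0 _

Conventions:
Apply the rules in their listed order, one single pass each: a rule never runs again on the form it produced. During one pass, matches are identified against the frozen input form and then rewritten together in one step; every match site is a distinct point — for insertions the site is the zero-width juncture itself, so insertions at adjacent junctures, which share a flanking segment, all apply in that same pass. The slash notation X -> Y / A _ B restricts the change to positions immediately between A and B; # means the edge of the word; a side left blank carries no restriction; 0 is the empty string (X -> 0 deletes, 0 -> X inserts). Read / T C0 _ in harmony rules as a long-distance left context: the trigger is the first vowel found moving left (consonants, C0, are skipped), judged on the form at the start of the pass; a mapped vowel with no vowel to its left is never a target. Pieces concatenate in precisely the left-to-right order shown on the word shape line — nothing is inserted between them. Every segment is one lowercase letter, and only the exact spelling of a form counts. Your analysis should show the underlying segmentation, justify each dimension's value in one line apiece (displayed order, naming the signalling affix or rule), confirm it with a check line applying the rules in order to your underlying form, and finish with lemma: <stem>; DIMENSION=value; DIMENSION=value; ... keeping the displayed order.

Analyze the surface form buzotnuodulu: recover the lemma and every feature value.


underlying: bus-otnu-ot-ulu
CASE=un - signalled by the affix bus-
CLASS=ri - signalled by the affix -ulu
NUM=vo - signalled by the affix -ot
check: busotnuotulu -> buzotnuodulu -> buzotnuodulu
lemma: otnu; CASE=un; CLASS=ri; NUM=vo


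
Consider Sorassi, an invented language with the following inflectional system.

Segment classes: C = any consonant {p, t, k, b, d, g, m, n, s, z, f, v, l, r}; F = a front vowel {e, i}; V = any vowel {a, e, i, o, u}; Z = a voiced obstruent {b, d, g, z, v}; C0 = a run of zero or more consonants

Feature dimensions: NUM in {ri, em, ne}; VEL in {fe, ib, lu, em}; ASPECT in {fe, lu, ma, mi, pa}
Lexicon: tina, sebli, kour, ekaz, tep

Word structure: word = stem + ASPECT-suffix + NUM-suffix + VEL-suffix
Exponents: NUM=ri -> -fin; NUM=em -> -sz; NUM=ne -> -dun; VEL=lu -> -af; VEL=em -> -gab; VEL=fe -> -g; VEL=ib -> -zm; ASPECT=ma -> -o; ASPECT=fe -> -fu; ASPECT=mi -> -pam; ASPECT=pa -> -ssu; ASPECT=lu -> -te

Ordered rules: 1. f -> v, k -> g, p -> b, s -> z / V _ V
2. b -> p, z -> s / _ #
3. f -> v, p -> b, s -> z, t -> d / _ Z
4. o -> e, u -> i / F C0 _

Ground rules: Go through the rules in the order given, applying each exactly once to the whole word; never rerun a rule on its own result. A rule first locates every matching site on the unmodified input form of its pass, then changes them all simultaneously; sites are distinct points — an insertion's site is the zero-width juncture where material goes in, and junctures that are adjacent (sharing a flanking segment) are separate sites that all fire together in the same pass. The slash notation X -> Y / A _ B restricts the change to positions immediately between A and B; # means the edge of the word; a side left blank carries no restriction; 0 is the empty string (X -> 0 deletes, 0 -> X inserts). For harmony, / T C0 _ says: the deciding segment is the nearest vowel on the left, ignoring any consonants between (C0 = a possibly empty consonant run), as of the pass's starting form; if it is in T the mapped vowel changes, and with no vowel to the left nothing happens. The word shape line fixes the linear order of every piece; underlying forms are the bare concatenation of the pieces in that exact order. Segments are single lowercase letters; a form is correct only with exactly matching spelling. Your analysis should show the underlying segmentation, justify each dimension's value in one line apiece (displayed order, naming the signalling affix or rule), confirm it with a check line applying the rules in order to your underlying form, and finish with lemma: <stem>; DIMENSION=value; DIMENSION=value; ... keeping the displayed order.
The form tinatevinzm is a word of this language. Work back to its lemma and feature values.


underlying: tina-te-fin-zm
NUM=ri - signalled by the affix -fin
VEL=ib - signalled by the affix -zm
ASPECT=lu - signalled by the affix -te
check: tinatefinzm -> tinatevinzm -> tinatevinzm -> tinatevinzm -> tinatevinzm
lemma: tina; NUM=ri; VEL=ib; ASPECT=lu


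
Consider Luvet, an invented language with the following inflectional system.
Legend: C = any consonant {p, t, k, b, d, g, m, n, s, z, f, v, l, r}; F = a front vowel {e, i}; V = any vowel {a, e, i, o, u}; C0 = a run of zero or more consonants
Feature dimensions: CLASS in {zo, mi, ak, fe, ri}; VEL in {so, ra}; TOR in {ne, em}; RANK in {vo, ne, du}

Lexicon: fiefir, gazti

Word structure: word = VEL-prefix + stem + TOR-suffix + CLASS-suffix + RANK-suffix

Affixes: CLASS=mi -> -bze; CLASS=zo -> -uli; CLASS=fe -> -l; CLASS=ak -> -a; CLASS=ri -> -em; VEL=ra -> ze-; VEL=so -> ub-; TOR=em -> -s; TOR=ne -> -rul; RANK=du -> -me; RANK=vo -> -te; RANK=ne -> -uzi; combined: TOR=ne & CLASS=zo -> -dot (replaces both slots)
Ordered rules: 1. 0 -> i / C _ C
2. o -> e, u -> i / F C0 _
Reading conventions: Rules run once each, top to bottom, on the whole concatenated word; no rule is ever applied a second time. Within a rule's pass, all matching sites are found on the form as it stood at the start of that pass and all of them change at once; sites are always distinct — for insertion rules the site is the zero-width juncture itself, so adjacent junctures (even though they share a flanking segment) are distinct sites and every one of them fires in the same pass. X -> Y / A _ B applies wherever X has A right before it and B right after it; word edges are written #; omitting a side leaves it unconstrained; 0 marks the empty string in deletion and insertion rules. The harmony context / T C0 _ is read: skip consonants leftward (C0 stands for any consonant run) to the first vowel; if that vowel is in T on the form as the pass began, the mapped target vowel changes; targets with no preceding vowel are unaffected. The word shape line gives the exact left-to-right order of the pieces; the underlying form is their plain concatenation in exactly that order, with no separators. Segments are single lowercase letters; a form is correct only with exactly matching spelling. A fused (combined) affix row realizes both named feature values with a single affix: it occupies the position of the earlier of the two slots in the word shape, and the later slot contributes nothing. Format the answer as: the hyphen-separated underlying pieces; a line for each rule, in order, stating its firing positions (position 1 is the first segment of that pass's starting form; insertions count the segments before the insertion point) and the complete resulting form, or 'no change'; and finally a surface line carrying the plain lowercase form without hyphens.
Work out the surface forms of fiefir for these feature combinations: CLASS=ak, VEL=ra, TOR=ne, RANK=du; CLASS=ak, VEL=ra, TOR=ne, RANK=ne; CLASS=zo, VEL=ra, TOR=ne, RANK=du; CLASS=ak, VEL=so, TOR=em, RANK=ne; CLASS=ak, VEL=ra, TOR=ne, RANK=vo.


cell CLASS=ak, VEL=ra, TOR=ne, RANK=du:
underlying: ze-fiefir-rul-a-me
1. 0 -> i / C _ C: inserts after position(s) 8: zefiefirirulame
2. o -> e, u -> i / F C0 _: fires at position(s) 11: zefiefiririlame
surface: zefiefiririlame

cell CLASS=ak, VEL=ra, TOR=ne, RANK=ne:
underlying: ze-fiefir-rul-a-uzi
1. 0 -> i / C _ C: inserts after position(s) 8: zefiefirirulauzi
2. o -> e, u -> i / F C0 _: fires at position(s) 11: zefiefiririlauzi
surface: zefiefiririlauzi

cell CLASS=zo, VEL=ra, TOR=ne, RANK=du:
underlying: ze-fiefir-dot-me
1. 0 -> i / C _ C: inserts after position(s) 8, 11: zefiefiridotime
2. o -> e, u -> i / F C0 _: fires at position(s) 11: zefiefiridetime
surface: zefiefiridetime

cell CLASS=ak, VEL=so, TOR=em, RANK=ne:
underlying: ub-fiefir-s-a-uzi
1. 0 -> i / C _ C: inserts after position(s) 2, 8: ubifiefirisauzi
2. o -> e, u -> i / F C0 _: no change
surface: ubifiefirisauzi

cell CLASS=ak, VEL=ra, TOR=ne, RANK=vo:
underlying: ze-fiefir-rul-a-te
1. 0 -> i / C _ C: inserts after position(s) 8: zefiefirirulate
2. o -> e, u -> i / F C0 _: fires at position(s) 11: zefiefiririlate
surface: zefiefiririlate


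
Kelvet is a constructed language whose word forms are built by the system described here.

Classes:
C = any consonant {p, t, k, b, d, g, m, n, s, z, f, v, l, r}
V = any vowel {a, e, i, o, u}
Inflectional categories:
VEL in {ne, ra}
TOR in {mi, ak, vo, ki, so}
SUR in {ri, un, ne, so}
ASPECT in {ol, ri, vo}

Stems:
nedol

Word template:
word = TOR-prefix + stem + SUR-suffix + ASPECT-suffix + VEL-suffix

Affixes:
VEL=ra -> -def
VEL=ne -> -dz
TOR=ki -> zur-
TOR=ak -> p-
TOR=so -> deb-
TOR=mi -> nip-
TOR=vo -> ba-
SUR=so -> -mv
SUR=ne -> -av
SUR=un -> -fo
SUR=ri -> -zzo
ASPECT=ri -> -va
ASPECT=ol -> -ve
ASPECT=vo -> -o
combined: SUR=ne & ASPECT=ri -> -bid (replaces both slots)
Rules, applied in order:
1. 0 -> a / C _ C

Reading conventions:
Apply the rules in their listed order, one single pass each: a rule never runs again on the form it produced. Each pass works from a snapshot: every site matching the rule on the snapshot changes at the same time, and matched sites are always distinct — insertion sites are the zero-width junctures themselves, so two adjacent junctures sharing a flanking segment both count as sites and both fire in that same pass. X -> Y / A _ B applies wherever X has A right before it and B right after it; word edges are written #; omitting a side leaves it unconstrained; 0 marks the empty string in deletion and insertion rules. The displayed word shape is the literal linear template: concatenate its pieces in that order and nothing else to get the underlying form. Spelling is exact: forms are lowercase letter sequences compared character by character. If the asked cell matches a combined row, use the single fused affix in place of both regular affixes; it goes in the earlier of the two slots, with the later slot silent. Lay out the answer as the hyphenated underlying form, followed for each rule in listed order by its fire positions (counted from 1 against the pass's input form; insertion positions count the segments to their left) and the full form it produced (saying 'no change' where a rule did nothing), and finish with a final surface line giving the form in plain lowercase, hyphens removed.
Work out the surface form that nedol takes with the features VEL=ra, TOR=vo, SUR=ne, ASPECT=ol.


underlying: ba-nedol-av-ve-def
1. 0 -> a / C _ C: inserts after position(s) 9: banedolavavedef
surface: banedolavavedef


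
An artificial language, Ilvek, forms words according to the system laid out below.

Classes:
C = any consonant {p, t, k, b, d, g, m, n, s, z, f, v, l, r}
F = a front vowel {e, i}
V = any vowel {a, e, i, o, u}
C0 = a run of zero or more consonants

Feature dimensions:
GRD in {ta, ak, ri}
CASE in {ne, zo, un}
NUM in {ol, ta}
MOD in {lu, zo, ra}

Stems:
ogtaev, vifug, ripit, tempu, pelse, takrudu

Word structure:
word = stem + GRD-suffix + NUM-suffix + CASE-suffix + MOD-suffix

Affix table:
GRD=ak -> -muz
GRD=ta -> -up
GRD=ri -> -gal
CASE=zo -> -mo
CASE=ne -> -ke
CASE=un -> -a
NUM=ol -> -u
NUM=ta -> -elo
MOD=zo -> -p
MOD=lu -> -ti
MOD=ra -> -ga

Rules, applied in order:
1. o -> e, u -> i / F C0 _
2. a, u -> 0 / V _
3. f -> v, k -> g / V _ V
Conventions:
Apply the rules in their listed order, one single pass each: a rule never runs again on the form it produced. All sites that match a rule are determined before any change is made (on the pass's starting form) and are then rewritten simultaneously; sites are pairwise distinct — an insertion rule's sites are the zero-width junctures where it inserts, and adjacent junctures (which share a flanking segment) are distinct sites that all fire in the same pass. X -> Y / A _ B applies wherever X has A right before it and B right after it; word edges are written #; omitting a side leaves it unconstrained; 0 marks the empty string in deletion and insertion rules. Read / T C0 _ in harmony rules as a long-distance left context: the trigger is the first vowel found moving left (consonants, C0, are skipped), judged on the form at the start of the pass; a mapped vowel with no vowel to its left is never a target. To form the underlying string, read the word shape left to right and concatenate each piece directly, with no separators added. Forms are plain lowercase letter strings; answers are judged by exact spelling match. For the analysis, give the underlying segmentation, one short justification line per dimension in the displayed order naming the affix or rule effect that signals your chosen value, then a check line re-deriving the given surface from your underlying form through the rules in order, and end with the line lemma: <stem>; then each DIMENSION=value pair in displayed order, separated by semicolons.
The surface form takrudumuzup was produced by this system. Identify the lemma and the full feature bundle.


underlying: takrudu-muz-u-a-p
GRD=ak - signalled by the affix -muz
CASE=un - signalled by the affix -a
NUM=ol - signalled by the affix -u
MOD=zo - signalled by the affix -p
check: takrudumuzuap -> takrudumuzuap -> takrudumuzup -> takrudumuzup
lemma: takrudu; GRD=ak; CASE=un; NUM=ol; MOD=zo


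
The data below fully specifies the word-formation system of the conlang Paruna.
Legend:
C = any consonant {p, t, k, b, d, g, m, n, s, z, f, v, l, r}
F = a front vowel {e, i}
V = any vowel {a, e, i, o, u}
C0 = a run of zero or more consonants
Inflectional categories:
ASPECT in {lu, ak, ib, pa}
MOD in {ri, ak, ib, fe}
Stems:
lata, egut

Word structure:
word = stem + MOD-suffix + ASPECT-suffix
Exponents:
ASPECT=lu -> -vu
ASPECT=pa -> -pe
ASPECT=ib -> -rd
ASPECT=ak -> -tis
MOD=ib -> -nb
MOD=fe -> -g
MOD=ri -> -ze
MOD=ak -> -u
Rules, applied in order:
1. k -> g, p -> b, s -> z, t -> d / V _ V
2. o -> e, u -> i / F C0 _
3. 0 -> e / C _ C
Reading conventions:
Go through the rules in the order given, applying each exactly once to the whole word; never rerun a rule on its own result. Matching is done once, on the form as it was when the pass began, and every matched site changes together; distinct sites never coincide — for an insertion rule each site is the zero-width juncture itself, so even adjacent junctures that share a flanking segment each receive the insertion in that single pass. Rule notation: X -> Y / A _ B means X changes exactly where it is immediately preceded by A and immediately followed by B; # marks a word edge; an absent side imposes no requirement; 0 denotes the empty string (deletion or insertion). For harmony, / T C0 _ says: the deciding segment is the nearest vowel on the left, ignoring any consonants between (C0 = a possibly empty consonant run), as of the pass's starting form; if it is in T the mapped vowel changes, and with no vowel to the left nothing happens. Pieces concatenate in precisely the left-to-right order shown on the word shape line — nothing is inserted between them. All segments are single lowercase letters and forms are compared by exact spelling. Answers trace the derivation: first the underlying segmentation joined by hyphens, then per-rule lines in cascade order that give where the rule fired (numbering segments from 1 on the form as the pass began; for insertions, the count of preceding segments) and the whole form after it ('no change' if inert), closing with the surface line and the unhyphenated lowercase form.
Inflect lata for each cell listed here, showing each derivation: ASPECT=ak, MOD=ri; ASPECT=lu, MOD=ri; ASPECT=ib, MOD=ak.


cell ASPECT=ak, MOD=ri:
underlying: lata-ze-tis
1. k -> g, p -> b, s -> z, t -> d / V _ V: fires at position(s) 3, 7: ladazedis
2. o -> e, u -> i / F C0 _: no change
3. 0 -> e / C _ C: no change
surface: ladazedis

cell ASPECT=lu, MOD=ri:
underlying: lata-ze-vu
1. k -> g, p -> b, s -> z, t -> d / V _ V: fires at position(s) 3: ladazevu
2. o -> e, u -> i / F C0 _: fires at position(s) 8: ladazevi
3. 0 -> e / C _ C: no change
surface: ladazevi

cell ASPECT=ib, MOD=ak:
underlying: lata-u-rd
1. k -> g, p -> b, s -> z, t -> d / V _ V: fires at position(s) 3: ladaurd
2. o -> e, u -> i / F C0 _: no change
3. 0 -> e / C _ C: inserts after position(s) 6: ladaured
surface: ladaured


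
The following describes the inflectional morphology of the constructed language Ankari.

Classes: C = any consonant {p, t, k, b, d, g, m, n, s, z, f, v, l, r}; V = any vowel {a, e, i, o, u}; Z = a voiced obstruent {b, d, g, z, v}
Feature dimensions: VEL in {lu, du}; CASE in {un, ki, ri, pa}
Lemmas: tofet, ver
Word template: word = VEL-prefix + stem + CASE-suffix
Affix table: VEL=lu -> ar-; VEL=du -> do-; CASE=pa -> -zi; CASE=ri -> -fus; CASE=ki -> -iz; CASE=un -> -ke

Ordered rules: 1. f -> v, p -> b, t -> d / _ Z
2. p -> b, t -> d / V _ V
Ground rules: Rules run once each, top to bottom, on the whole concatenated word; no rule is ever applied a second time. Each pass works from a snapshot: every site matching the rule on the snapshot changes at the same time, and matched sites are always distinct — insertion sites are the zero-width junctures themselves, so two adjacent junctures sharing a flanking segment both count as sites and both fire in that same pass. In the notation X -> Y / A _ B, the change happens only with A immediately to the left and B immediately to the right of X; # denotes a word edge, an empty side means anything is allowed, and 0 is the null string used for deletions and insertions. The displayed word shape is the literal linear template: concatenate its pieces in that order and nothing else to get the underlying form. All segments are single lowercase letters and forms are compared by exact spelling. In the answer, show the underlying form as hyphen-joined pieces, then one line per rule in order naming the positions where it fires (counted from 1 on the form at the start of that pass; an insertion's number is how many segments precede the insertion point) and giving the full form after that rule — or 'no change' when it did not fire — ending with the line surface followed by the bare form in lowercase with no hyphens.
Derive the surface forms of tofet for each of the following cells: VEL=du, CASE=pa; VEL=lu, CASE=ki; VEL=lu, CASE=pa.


cell VEL=du, CASE=pa:
underlying: do-tofet-zi
1. f -> v, p -> b, t -> d / _ Z: fires at position(s) 7: dotofedzi
2. p -> b, t -> d / V _ V: fires at position(s) 3: dodofedzi
surface: dodofedzi

cell VEL=lu, CASE=ki:
underlying: ar-tofet-iz
1. f -> v, p -> b, t -> d / _ Z: no change
2. p -> b, t -> d / V _ V: fires at position(s) 7: artofediz
surface: artofediz

cell VEL=lu, CASE=pa:
underlying: ar-tofet-zi
1. f -> v, p -> b, t -> d / _ Z: fires at position(s) 7: artofedzi
2. p -> b, t -> d / V _ V: no change
surface: artofedzi


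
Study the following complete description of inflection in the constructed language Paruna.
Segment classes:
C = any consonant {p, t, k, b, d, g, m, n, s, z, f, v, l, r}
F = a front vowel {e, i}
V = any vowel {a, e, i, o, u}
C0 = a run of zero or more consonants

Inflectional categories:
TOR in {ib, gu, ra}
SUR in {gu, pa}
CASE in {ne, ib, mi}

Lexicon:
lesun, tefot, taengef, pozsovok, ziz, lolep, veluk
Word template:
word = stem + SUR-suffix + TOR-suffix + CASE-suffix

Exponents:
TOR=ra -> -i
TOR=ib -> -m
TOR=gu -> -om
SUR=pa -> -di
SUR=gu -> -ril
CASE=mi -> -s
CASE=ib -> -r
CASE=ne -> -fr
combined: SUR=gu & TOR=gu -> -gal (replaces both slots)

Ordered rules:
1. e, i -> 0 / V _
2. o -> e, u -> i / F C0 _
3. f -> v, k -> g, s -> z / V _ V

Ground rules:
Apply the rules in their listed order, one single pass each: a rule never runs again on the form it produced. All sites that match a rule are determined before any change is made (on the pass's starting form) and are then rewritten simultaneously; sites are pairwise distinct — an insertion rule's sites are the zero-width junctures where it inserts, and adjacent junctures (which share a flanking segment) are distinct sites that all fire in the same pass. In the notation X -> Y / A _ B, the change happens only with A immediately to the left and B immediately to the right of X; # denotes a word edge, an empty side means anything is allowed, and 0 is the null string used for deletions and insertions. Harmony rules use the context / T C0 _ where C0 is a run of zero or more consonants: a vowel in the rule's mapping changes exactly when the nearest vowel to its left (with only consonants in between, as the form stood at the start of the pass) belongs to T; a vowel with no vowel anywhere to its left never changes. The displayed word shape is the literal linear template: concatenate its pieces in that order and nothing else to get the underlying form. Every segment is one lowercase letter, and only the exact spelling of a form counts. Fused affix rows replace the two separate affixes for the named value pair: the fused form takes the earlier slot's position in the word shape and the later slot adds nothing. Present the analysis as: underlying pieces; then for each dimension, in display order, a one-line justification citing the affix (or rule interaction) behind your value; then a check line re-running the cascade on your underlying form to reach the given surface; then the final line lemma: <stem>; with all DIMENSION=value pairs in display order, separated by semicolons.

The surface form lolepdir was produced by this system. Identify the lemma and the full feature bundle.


underlying: lolep-di-i-r
TOR=ra - signalled by the affix -i
SUR=pa - signalled by the affix -di
CASE=ib - signalled by the affix -r
check: lolepdiir -> lolepdir -> lolepdir -> lolepdir
lemma: lolep; TOR=ra; SUR=pa; CASE=ib


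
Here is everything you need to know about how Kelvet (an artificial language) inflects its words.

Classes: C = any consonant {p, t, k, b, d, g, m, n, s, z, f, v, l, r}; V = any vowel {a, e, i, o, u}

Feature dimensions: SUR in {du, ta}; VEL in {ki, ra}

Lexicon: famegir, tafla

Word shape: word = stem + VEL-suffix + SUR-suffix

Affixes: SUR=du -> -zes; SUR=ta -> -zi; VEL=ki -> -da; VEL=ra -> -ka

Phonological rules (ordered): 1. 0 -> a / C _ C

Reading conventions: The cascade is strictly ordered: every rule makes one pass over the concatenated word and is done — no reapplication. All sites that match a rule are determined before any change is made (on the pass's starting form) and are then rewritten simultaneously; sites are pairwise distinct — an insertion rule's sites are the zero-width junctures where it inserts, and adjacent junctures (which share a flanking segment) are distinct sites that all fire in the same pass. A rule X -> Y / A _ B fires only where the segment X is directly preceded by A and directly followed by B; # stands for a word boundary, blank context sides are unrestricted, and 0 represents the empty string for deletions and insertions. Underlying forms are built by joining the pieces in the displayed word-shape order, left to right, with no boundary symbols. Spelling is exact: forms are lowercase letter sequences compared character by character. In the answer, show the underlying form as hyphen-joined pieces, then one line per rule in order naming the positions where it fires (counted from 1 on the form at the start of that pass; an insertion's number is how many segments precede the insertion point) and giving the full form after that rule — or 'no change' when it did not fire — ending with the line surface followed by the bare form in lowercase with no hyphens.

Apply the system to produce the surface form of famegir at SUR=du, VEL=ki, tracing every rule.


underlying: famegir-da-zes
1. 0 -> a / C _ C: inserts after position(s) 7: famegiradazes
surface: famegiradazes


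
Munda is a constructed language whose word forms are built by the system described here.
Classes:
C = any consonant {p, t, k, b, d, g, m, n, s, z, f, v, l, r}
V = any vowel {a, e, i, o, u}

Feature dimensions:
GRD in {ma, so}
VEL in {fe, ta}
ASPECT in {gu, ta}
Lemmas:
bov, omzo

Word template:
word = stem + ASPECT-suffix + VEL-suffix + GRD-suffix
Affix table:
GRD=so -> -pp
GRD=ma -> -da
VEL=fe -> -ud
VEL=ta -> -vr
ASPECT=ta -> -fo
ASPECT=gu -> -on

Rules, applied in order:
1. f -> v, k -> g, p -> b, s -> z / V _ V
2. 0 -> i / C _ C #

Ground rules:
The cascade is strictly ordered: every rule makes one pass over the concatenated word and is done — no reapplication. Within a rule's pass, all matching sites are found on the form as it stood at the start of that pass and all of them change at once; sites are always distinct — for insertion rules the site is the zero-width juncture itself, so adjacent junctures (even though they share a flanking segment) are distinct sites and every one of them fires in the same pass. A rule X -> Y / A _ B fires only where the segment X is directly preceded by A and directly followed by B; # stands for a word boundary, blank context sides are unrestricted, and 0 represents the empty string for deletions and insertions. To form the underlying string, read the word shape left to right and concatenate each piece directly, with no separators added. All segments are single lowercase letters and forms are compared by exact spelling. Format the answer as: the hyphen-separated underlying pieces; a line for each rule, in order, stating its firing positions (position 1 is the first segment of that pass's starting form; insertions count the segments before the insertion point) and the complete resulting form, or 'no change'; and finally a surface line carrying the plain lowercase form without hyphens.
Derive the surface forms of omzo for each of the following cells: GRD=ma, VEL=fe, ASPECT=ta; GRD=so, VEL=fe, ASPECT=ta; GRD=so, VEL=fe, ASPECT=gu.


cell GRD=ma, VEL=fe, ASPECT=ta:
underlying: omzo-fo-ud-da
1. f -> v, k -> g, p -> b, s -> z / V _ V: fires at position(s) 5: omzovoudda
2. 0 -> i / C _ C #: no change
surface: omzovoudda

cell GRD=so, VEL=fe, ASPECT=ta:
underlying: omzo-fo-ud-pp
1. f -> v, k -> g, p -> b, s -> z / V _ V: fires at position(s) 5: omzovoudpp
2. 0 -> i / C _ C #: inserts after position(s) 9: omzovoudpip
surface: omzovoudpip

cell GRD=so, VEL=fe, ASPECT=gu:
underlying: omzo-on-ud-pp
1. f -> v, k -> g, p -> b, s -> z / V _ V: no change
2. 0 -> i / C _ C #: inserts after position(s) 9: omzoonudpip
surface: omzoonudpip


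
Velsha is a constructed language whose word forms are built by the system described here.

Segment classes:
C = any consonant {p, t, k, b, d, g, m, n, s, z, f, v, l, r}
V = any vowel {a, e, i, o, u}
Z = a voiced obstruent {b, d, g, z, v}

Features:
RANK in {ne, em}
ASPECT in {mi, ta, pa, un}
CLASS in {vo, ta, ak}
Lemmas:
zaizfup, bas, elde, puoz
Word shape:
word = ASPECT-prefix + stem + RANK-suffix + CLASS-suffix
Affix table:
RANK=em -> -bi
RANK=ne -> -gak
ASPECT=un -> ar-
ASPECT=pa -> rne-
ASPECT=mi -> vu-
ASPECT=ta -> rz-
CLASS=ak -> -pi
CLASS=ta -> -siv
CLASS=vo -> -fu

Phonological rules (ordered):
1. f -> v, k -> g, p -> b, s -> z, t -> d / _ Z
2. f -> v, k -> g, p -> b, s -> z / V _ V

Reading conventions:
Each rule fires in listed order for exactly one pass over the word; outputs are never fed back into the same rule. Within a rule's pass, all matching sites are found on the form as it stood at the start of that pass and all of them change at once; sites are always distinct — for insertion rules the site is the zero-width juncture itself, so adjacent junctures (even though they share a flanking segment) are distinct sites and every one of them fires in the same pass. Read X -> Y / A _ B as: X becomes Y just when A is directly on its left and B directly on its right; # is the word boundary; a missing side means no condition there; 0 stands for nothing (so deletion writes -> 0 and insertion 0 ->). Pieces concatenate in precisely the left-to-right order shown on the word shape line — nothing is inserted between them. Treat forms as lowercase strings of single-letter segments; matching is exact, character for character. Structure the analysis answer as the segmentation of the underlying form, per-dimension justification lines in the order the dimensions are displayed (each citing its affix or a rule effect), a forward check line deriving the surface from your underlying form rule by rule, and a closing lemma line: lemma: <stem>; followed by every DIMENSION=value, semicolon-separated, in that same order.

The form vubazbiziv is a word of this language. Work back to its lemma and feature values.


underlying: vu-bas-bi-siv
RANK=em - signalled by the affix -bi
ASPECT=mi - signalled by the affix vu-
CLASS=ta - signalled by the affix -siv
check: vubasbisiv -> vubazbisiv -> vubazbiziv
lemma: bas; RANK=em; ASPECT=mi; CLASS=ta


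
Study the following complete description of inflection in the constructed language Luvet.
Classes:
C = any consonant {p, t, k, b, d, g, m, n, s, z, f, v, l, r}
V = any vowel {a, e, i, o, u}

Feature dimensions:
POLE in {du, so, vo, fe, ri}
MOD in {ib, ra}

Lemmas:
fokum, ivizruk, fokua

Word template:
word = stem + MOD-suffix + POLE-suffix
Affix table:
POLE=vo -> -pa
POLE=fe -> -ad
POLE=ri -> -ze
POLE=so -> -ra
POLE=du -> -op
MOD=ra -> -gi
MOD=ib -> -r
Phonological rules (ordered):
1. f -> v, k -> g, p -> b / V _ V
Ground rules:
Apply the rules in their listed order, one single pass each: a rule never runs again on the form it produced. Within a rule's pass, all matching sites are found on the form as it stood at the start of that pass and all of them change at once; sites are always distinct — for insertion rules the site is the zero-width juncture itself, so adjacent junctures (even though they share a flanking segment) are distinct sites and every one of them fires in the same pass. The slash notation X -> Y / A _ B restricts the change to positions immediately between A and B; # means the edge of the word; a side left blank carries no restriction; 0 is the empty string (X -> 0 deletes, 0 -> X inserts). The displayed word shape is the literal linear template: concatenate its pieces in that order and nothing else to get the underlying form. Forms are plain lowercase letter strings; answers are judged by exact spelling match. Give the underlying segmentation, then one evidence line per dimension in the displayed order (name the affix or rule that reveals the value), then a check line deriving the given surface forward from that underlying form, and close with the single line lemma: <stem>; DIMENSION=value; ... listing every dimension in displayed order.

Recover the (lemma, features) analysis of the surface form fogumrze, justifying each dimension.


underlying: fokum-r-ze
POLE=ri - signalled by the affix -ze
MOD=ib - signalled by the affix -r
check: fokumrze -> fogumrze
lemma: fokum; POLE=ri; MOD=ib


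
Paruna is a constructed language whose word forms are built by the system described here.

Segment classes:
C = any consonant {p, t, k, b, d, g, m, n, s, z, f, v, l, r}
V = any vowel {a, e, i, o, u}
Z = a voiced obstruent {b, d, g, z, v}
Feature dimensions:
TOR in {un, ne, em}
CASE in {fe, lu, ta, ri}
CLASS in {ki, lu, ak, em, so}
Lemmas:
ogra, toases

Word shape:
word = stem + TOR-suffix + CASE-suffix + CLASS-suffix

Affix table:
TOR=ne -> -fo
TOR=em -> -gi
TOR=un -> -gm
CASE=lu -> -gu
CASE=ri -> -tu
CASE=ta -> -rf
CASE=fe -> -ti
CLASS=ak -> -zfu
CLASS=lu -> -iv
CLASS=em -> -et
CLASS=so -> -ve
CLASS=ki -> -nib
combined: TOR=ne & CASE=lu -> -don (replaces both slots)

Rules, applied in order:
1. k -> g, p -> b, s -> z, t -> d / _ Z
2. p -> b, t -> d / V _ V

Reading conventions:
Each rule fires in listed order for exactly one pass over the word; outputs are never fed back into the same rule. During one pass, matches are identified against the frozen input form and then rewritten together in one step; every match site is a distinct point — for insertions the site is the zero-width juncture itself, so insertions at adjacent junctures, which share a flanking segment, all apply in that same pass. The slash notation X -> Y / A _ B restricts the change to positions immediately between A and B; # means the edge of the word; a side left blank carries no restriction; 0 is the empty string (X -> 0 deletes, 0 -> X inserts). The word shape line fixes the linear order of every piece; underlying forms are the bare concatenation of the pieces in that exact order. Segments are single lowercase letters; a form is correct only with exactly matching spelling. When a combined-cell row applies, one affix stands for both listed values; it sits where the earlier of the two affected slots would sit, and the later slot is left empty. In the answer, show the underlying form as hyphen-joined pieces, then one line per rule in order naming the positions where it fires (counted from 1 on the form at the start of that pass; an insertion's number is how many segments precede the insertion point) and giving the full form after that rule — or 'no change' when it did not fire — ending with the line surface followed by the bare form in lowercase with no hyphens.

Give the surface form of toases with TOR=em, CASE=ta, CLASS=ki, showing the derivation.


underlying: toases-gi-rf-nib
1. k -> g, p -> b, s -> z, t -> d / _ Z: fires at position(s) 6: toasezgirfnib
2. p -> b, t -> d / V _ V: no change
surface: toasezgirfnib


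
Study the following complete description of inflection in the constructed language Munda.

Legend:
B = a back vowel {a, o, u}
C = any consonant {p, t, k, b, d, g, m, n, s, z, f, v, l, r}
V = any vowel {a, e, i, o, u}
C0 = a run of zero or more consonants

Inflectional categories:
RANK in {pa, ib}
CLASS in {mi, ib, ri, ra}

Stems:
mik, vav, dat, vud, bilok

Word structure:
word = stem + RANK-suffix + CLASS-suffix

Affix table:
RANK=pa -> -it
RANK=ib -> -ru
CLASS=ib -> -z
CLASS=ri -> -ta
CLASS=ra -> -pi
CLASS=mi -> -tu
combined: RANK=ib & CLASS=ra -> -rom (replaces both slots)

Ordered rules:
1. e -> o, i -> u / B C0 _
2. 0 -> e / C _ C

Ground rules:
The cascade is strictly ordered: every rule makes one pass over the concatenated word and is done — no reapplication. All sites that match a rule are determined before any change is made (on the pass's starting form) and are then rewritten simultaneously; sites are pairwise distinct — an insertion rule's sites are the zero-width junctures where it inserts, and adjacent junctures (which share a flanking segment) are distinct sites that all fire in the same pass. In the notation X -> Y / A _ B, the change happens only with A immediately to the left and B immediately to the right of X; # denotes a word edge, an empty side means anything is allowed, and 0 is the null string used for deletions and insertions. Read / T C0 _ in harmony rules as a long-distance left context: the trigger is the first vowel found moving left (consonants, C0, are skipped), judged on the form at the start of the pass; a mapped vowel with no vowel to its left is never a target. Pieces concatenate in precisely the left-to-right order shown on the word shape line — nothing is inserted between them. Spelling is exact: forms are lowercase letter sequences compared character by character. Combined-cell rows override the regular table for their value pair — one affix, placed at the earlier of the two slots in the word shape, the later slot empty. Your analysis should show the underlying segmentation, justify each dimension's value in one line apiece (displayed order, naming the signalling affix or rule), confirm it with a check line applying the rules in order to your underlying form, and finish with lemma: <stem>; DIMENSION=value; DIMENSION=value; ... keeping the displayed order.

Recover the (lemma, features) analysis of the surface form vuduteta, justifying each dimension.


underlying: vud-it-ta
RANK=pa - signalled by the affix -it
CLASS=ri - signalled by the affix -ta
check: vuditta -> vudutta -> vuduteta
lemma: vud; RANK=pa; CLASS=ri
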